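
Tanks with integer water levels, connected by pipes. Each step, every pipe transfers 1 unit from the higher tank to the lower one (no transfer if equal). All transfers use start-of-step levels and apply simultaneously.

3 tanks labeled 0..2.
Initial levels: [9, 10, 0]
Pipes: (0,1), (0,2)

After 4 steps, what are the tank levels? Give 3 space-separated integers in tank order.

Step 1: flows [1->0,0->2] -> levels [9 9 1]
Step 2: flows [0=1,0->2] -> levels [8 9 2]
Step 3: flows [1->0,0->2] -> levels [8 8 3]
Step 4: flows [0=1,0->2] -> levels [7 8 4]

Answer: 7 8 4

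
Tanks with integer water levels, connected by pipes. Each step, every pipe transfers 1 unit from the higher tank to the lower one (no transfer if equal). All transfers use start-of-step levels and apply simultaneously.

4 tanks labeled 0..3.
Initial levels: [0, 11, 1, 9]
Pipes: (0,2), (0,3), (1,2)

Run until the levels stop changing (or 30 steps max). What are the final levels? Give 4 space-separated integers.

Answer: 4 5 7 5

Derivation:
Step 1: flows [2->0,3->0,1->2] -> levels [2 10 1 8]
Step 2: flows [0->2,3->0,1->2] -> levels [2 9 3 7]
Step 3: flows [2->0,3->0,1->2] -> levels [4 8 3 6]
Step 4: flows [0->2,3->0,1->2] -> levels [4 7 5 5]
Step 5: flows [2->0,3->0,1->2] -> levels [6 6 5 4]
Step 6: flows [0->2,0->3,1->2] -> levels [4 5 7 5]
Step 7: flows [2->0,3->0,2->1] -> levels [6 6 5 4]
  -> period-2 cycle: step 7 state = step 5 state; never stabilizes
  -> state at step 30: (30-5) mod 2 = 1, same as step 6 -> [4 5 7 5]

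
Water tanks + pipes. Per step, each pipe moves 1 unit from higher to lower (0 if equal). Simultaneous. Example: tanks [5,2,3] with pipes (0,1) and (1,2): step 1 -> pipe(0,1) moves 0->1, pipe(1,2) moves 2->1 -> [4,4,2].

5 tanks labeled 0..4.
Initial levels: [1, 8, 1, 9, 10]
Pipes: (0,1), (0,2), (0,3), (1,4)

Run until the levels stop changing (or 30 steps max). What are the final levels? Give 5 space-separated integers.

Answer: 7 5 5 5 7

Derivation:
Step 1: flows [1->0,0=2,3->0,4->1] -> levels [3 8 1 8 9]
Step 2: flows [1->0,0->2,3->0,4->1] -> levels [4 8 2 7 8]
Step 3: flows [1->0,0->2,3->0,1=4] -> levels [5 7 3 6 8]
Step 4: flows [1->0,0->2,3->0,4->1] -> levels [6 7 4 5 7]
Step 5: flows [1->0,0->2,0->3,1=4] -> levels [5 6 5 6 7]
Step 6: flows [1->0,0=2,3->0,4->1] -> levels [7 6 5 5 6]
Step 7: flows [0->1,0->2,0->3,1=4] -> levels [4 7 6 6 6]
Step 8: flows [1->0,2->0,3->0,1->4] -> levels [7 5 5 5 7]
Step 9: flows [0->1,0->2,0->3,4->1] -> levels [4 7 6 6 6]
  -> period-2 cycle: step 9 state = step 7 state; never stabilizes
  -> state at step 30: (30-7) mod 2 = 1, same as step 8 -> [7 5 5 5 7]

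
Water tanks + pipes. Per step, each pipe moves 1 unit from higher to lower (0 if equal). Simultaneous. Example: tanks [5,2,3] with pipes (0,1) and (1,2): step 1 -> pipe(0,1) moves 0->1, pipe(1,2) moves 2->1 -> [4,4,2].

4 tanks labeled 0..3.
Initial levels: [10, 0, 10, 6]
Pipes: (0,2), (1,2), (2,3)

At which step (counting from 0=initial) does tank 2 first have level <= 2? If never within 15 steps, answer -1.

Answer: -1

Derivation:
Step 1: flows [0=2,2->1,2->3] -> levels [10 1 8 7]
Step 2: flows [0->2,2->1,2->3] -> levels [9 2 7 8]
Step 3: flows [0->2,2->1,3->2] -> levels [8 3 8 7]
Step 4: flows [0=2,2->1,2->3] -> levels [8 4 6 8]
Step 5: flows [0->2,2->1,3->2] -> levels [7 5 7 7]
Step 6: flows [0=2,2->1,2=3] -> levels [7 6 6 7]
Step 7: flows [0->2,1=2,3->2] -> levels [6 6 8 6]
Step 8: flows [2->0,2->1,2->3] -> levels [7 7 5 7]
Step 9: flows [0->2,1->2,3->2] -> levels [6 6 8 6]
  -> period-2 cycle (repeats step 7); tank 2 never drops to <=2
Tank 2 never reaches <=2 within 15 steps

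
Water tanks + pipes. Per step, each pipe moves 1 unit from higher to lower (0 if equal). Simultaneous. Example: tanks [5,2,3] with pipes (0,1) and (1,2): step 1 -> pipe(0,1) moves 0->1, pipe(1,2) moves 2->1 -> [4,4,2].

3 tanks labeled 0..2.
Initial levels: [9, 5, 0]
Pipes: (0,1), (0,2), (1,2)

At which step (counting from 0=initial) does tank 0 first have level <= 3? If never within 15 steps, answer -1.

Answer: -1

Derivation:
Step 1: flows [0->1,0->2,1->2] -> levels [7 5 2]
Step 2: flows [0->1,0->2,1->2] -> levels [5 5 4]
Step 3: flows [0=1,0->2,1->2] -> levels [4 4 6]
Step 4: flows [0=1,2->0,2->1] -> levels [5 5 4]
  -> period-2 cycle (repeats step 2); tank 0 never drops to <=3
Tank 0 never reaches <=3 within 15 steps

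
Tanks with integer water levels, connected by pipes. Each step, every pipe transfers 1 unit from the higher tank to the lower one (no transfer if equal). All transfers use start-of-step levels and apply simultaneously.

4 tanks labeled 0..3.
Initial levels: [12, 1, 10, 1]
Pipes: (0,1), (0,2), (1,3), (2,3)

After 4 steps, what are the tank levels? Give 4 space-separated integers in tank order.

Step 1: flows [0->1,0->2,1=3,2->3] -> levels [10 2 10 2]
Step 2: flows [0->1,0=2,1=3,2->3] -> levels [9 3 9 3]
Step 3: flows [0->1,0=2,1=3,2->3] -> levels [8 4 8 4]
Step 4: flows [0->1,0=2,1=3,2->3] -> levels [7 5 7 5]

Answer: 7 5 7 5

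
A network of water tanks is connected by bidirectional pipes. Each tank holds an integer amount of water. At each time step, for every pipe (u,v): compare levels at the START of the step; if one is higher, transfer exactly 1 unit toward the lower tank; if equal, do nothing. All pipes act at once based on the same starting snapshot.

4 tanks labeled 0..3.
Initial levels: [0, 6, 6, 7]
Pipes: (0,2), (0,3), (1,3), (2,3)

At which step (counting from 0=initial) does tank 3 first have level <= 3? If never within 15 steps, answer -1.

Answer: -1

Derivation:
Step 1: flows [2->0,3->0,3->1,3->2] -> levels [2 7 6 4]
Step 2: flows [2->0,3->0,1->3,2->3] -> levels [4 6 4 5]
Step 3: flows [0=2,3->0,1->3,3->2] -> levels [5 5 5 4]
Step 4: flows [0=2,0->3,1->3,2->3] -> levels [4 4 4 7]
Step 5: flows [0=2,3->0,3->1,3->2] -> levels [5 5 5 4]
  -> period-2 cycle (repeats step 3); tank 3 never drops to <=3
Tank 3 never reaches <=3 within 15 steps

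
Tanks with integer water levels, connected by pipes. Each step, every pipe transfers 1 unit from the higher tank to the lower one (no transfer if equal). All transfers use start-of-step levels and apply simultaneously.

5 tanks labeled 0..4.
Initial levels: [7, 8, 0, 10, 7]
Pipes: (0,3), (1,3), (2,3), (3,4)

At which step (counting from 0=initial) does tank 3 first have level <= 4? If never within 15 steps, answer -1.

Answer: 7

Derivation:
Step 1: flows [3->0,3->1,3->2,3->4] -> levels [8 9 1 6 8]
Step 2: flows [0->3,1->3,3->2,4->3] -> levels [7 8 2 8 7]
Step 3: flows [3->0,1=3,3->2,3->4] -> levels [8 8 3 5 8]
Step 4: flows [0->3,1->3,3->2,4->3] -> levels [7 7 4 7 7]
Step 5: flows [0=3,1=3,3->2,3=4] -> levels [7 7 5 6 7]
Step 6: flows [0->3,1->3,3->2,4->3] -> levels [6 6 6 8 6]
Step 7: flows [3->0,3->1,3->2,3->4] -> levels [7 7 7 4 7]
Tank 3 first reaches <=4 at step 7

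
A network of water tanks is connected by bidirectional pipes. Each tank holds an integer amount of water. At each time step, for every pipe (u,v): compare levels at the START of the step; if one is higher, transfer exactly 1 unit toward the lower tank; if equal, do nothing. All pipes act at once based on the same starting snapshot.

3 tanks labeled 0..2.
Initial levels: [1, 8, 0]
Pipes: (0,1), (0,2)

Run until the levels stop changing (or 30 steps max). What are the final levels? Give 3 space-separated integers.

Answer: 3 3 3

Derivation:
Step 1: flows [1->0,0->2] -> levels [1 7 1]
Step 2: flows [1->0,0=2] -> levels [2 6 1]
Step 3: flows [1->0,0->2] -> levels [2 5 2]
Step 4: flows [1->0,0=2] -> levels [3 4 2]
Step 5: flows [1->0,0->2] -> levels [3 3 3]
Step 6: flows [0=1,0=2] -> levels [3 3 3]
  -> stable (no change)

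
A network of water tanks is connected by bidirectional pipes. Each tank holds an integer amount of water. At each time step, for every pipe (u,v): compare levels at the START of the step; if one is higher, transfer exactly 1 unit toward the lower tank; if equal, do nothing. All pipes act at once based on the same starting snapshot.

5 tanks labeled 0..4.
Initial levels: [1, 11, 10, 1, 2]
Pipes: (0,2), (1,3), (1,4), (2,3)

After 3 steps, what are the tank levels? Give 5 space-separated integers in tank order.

Step 1: flows [2->0,1->3,1->4,2->3] -> levels [2 9 8 3 3]
Step 2: flows [2->0,1->3,1->4,2->3] -> levels [3 7 6 5 4]
Step 3: flows [2->0,1->3,1->4,2->3] -> levels [4 5 4 7 5]

Answer: 4 5 4 7 5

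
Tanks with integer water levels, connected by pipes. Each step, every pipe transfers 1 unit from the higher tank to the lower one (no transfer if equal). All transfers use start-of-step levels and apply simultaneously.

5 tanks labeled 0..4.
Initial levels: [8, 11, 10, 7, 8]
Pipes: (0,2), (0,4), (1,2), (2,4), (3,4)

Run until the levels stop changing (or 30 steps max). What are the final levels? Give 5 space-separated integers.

Answer: 8 9 9 8 10

Derivation:
Step 1: flows [2->0,0=4,1->2,2->4,4->3] -> levels [9 10 9 8 8]
Step 2: flows [0=2,0->4,1->2,2->4,3=4] -> levels [8 9 9 8 10]
Step 3: flows [2->0,4->0,1=2,4->2,4->3] -> levels [10 9 9 9 7]
Step 4: flows [0->2,0->4,1=2,2->4,3->4] -> levels [8 9 9 8 10]
  -> period-2 cycle: step 4 state = step 2 state; never stabilizes
  -> state at step 30: (30-2) mod 2 = 0, same as step 2 -> [8 9 9 8 10]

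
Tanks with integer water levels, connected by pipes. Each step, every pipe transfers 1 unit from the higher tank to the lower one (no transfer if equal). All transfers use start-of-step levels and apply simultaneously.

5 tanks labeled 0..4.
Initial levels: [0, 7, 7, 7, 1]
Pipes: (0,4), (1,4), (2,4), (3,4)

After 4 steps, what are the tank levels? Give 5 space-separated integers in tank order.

Step 1: flows [4->0,1->4,2->4,3->4] -> levels [1 6 6 6 3]
Step 2: flows [4->0,1->4,2->4,3->4] -> levels [2 5 5 5 5]
Step 3: flows [4->0,1=4,2=4,3=4] -> levels [3 5 5 5 4]
Step 4: flows [4->0,1->4,2->4,3->4] -> levels [4 4 4 4 6]

Answer: 4 4 4 4 6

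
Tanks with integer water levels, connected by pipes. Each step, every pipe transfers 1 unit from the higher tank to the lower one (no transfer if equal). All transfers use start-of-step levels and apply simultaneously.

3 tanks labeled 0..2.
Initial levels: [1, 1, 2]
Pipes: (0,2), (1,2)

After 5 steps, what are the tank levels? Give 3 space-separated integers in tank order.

Step 1: flows [2->0,2->1] -> levels [2 2 0]
Step 2: flows [0->2,1->2] -> levels [1 1 2]
  -> period-2 cycle: step 2 state = step 0 state
  -> state at step 5: (5-0) mod 2 = 1, same as step 1 -> [2 2 0]

Answer: 2 2 0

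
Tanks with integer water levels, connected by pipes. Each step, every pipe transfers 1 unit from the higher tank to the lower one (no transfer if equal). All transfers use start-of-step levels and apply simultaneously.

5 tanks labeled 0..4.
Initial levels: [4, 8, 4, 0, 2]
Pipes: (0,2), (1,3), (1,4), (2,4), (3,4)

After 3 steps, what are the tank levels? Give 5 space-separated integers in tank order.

Answer: 4 3 2 3 6

Derivation:
Step 1: flows [0=2,1->3,1->4,2->4,4->3] -> levels [4 6 3 2 3]
Step 2: flows [0->2,1->3,1->4,2=4,4->3] -> levels [3 4 4 4 3]
Step 3: flows [2->0,1=3,1->4,2->4,3->4] -> levels [4 3 2 3 6]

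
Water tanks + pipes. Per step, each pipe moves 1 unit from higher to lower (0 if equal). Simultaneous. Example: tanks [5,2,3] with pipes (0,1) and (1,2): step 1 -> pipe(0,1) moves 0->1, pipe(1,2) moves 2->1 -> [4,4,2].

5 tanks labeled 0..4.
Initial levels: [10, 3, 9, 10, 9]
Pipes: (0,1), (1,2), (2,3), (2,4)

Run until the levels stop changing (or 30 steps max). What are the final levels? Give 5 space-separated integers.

Answer: 7 9 7 9 9

Derivation:
Step 1: flows [0->1,2->1,3->2,2=4] -> levels [9 5 9 9 9]
Step 2: flows [0->1,2->1,2=3,2=4] -> levels [8 7 8 9 9]
Step 3: flows [0->1,2->1,3->2,4->2] -> levels [7 9 9 8 8]
Step 4: flows [1->0,1=2,2->3,2->4] -> levels [8 8 7 9 9]
Step 5: flows [0=1,1->2,3->2,4->2] -> levels [8 7 10 8 8]
Step 6: flows [0->1,2->1,2->3,2->4] -> levels [7 9 7 9 9]
Step 7: flows [1->0,1->2,3->2,4->2] -> levels [8 7 10 8 8]
  -> period-2 cycle: step 7 state = step 5 state; never stabilizes
  -> state at step 30: (30-5) mod 2 = 1, same as step 6 -> [7 9 7 9 9]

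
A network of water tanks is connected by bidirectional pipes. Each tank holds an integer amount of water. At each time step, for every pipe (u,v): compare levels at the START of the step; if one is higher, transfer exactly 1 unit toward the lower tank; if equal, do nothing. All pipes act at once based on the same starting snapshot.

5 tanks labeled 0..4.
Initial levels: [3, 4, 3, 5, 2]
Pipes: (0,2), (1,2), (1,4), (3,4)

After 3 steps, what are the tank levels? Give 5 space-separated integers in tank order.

Step 1: flows [0=2,1->2,1->4,3->4] -> levels [3 2 4 4 4]
Step 2: flows [2->0,2->1,4->1,3=4] -> levels [4 4 2 4 3]
Step 3: flows [0->2,1->2,1->4,3->4] -> levels [3 2 4 3 5]

Answer: 3 2 4 3 5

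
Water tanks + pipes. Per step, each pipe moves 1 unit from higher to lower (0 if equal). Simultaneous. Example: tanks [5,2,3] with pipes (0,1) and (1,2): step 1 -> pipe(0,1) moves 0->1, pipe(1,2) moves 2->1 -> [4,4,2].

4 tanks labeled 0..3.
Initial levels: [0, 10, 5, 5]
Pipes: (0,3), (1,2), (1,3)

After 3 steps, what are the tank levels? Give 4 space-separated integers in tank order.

Step 1: flows [3->0,1->2,1->3] -> levels [1 8 6 5]
Step 2: flows [3->0,1->2,1->3] -> levels [2 6 7 5]
Step 3: flows [3->0,2->1,1->3] -> levels [3 6 6 5]

Answer: 3 6 6 5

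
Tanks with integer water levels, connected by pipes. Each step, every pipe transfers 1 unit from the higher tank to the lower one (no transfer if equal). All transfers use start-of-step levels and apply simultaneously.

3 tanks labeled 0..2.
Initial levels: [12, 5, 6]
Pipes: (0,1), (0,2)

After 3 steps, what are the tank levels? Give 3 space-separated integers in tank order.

Answer: 7 8 8

Derivation:
Step 1: flows [0->1,0->2] -> levels [10 6 7]
Step 2: flows [0->1,0->2] -> levels [8 7 8]
Step 3: flows [0->1,0=2] -> levels [7 8 8]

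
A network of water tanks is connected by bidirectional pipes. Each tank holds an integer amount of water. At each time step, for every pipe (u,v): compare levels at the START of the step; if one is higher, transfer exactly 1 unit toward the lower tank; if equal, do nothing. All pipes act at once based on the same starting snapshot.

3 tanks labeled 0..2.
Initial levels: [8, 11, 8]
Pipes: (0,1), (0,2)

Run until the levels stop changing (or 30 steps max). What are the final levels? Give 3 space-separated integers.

Step 1: flows [1->0,0=2] -> levels [9 10 8]
Step 2: flows [1->0,0->2] -> levels [9 9 9]
Step 3: flows [0=1,0=2] -> levels [9 9 9]
  -> stable (no change)

Answer: 9 9 9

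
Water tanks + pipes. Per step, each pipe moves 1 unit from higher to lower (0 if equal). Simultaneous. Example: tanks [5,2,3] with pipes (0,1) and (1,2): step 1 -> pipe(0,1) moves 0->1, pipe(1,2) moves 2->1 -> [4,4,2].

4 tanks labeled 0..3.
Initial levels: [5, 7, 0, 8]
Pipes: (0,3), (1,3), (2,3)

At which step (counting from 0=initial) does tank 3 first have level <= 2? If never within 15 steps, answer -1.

Answer: -1

Derivation:
Step 1: flows [3->0,3->1,3->2] -> levels [6 8 1 5]
Step 2: flows [0->3,1->3,3->2] -> levels [5 7 2 6]
Step 3: flows [3->0,1->3,3->2] -> levels [6 6 3 5]
Step 4: flows [0->3,1->3,3->2] -> levels [5 5 4 6]
Step 5: flows [3->0,3->1,3->2] -> levels [6 6 5 3]
Step 6: flows [0->3,1->3,2->3] -> levels [5 5 4 6]
  -> period-2 cycle (repeats step 4); tank 3 never drops to <=2
Tank 3 never reaches <=2 within 15 steps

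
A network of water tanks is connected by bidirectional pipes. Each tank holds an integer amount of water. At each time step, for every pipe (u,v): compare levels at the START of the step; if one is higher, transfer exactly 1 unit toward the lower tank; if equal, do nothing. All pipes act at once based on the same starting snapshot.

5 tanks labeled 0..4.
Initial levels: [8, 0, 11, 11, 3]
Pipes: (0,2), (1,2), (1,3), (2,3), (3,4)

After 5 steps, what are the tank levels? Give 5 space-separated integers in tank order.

Answer: 6 6 9 5 7

Derivation:
Step 1: flows [2->0,2->1,3->1,2=3,3->4] -> levels [9 2 9 9 4]
Step 2: flows [0=2,2->1,3->1,2=3,3->4] -> levels [9 4 8 7 5]
Step 3: flows [0->2,2->1,3->1,2->3,3->4] -> levels [8 6 7 6 6]
Step 4: flows [0->2,2->1,1=3,2->3,3=4] -> levels [7 7 6 7 6]
Step 5: flows [0->2,1->2,1=3,3->2,3->4] -> levels [6 6 9 5 7]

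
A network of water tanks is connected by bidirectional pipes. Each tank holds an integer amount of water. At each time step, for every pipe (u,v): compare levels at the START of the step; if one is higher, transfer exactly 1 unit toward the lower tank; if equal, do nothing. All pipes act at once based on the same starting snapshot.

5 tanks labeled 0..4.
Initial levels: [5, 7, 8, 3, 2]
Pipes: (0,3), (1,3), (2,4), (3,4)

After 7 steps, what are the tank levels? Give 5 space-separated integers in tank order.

Step 1: flows [0->3,1->3,2->4,3->4] -> levels [4 6 7 4 4]
Step 2: flows [0=3,1->3,2->4,3=4] -> levels [4 5 6 5 5]
Step 3: flows [3->0,1=3,2->4,3=4] -> levels [5 5 5 4 6]
Step 4: flows [0->3,1->3,4->2,4->3] -> levels [4 4 6 7 4]
Step 5: flows [3->0,3->1,2->4,3->4] -> levels [5 5 5 4 6]
  -> period-2 cycle: step 5 state = step 3 state
  -> state at step 7: (7-3) mod 2 = 0, same as step 3 -> [5 5 5 4 6]

Answer: 5 5 5 4 6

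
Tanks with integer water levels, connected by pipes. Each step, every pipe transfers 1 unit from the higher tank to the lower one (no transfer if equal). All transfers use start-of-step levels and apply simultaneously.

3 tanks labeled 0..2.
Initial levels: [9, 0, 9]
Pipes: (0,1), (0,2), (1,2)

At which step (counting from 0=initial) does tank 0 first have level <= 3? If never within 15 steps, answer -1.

Step 1: flows [0->1,0=2,2->1] -> levels [8 2 8]
Step 2: flows [0->1,0=2,2->1] -> levels [7 4 7]
Step 3: flows [0->1,0=2,2->1] -> levels [6 6 6]
Step 4: flows [0=1,0=2,1=2] -> levels [6 6 6]
  -> stable; tank 0 stays at 6 > 3
Tank 0 never reaches <=3 within 15 steps

Answer: -1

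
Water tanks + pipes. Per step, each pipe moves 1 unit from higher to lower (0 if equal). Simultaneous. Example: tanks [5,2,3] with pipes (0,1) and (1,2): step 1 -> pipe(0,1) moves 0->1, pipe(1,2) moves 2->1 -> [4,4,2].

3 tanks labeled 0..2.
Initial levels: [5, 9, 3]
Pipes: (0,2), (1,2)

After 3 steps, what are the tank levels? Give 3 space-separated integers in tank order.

Step 1: flows [0->2,1->2] -> levels [4 8 5]
Step 2: flows [2->0,1->2] -> levels [5 7 5]
Step 3: flows [0=2,1->2] -> levels [5 6 6]

Answer: 5 6 6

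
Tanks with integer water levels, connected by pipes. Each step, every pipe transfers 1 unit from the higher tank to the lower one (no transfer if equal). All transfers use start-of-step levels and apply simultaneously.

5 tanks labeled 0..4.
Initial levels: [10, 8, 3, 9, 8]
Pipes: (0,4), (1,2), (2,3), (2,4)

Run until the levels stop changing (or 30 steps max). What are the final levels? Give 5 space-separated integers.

Answer: 9 6 9 7 7

Derivation:
Step 1: flows [0->4,1->2,3->2,4->2] -> levels [9 7 6 8 8]
Step 2: flows [0->4,1->2,3->2,4->2] -> levels [8 6 9 7 8]
Step 3: flows [0=4,2->1,2->3,2->4] -> levels [8 7 6 8 9]
Step 4: flows [4->0,1->2,3->2,4->2] -> levels [9 6 9 7 7]
Step 5: flows [0->4,2->1,2->3,2->4] -> levels [8 7 6 8 9]
  -> period-2 cycle: step 5 state = step 3 state; never stabilizes
  -> state at step 30: (30-3) mod 2 = 1, same as step 4 -> [9 6 9 7 7]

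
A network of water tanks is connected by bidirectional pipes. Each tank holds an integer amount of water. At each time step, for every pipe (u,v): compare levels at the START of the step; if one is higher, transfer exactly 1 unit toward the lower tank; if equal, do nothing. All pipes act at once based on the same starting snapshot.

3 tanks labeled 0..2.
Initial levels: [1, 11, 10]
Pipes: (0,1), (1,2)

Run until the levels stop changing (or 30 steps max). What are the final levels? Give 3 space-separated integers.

Step 1: flows [1->0,1->2] -> levels [2 9 11]
Step 2: flows [1->0,2->1] -> levels [3 9 10]
Step 3: flows [1->0,2->1] -> levels [4 9 9]
Step 4: flows [1->0,1=2] -> levels [5 8 9]
Step 5: flows [1->0,2->1] -> levels [6 8 8]
Step 6: flows [1->0,1=2] -> levels [7 7 8]
Step 7: flows [0=1,2->1] -> levels [7 8 7]
Step 8: flows [1->0,1->2] -> levels [8 6 8]
Step 9: flows [0->1,2->1] -> levels [7 8 7]
  -> period-2 cycle: step 9 state = step 7 state; never stabilizes
  -> state at step 30: (30-7) mod 2 = 1, same as step 8 -> [8 6 8]

Answer: 8 6 8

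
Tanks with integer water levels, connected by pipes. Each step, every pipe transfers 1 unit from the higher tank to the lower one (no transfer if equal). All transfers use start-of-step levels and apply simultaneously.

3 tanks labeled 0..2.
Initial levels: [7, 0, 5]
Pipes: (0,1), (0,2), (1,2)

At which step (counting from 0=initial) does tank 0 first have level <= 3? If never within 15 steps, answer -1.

Step 1: flows [0->1,0->2,2->1] -> levels [5 2 5]
Step 2: flows [0->1,0=2,2->1] -> levels [4 4 4]
Step 3: flows [0=1,0=2,1=2] -> levels [4 4 4]
  -> stable; tank 0 stays at 4 > 3
Tank 0 never reaches <=3 within 15 steps

Answer: -1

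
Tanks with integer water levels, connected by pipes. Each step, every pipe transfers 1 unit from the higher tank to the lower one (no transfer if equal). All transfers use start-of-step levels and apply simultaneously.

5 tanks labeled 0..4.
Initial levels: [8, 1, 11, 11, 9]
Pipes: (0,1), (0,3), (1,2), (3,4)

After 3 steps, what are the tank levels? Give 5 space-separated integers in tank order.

Step 1: flows [0->1,3->0,2->1,3->4] -> levels [8 3 10 9 10]
Step 2: flows [0->1,3->0,2->1,4->3] -> levels [8 5 9 9 9]
Step 3: flows [0->1,3->0,2->1,3=4] -> levels [8 7 8 8 9]

Answer: 8 7 8 8 9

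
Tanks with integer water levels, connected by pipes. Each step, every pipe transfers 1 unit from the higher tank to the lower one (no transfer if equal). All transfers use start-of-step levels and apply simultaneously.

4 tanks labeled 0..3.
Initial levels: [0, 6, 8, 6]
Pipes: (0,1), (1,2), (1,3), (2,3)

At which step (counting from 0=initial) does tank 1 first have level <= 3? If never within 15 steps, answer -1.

Answer: -1

Derivation:
Step 1: flows [1->0,2->1,1=3,2->3] -> levels [1 6 6 7]
Step 2: flows [1->0,1=2,3->1,3->2] -> levels [2 6 7 5]
Step 3: flows [1->0,2->1,1->3,2->3] -> levels [3 5 5 7]
Step 4: flows [1->0,1=2,3->1,3->2] -> levels [4 5 6 5]
Step 5: flows [1->0,2->1,1=3,2->3] -> levels [5 5 4 6]
Step 6: flows [0=1,1->2,3->1,3->2] -> levels [5 5 6 4]
Step 7: flows [0=1,2->1,1->3,2->3] -> levels [5 5 4 6]
  -> period-2 cycle (repeats step 5); tank 1 never drops to <=3
Tank 1 never reaches <=3 within 15 steps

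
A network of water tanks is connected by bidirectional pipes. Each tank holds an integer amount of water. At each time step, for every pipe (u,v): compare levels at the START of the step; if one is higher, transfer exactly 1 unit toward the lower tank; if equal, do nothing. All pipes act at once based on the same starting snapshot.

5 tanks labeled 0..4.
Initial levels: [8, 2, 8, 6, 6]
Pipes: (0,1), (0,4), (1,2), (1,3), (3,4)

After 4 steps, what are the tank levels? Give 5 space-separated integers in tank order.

Step 1: flows [0->1,0->4,2->1,3->1,3=4] -> levels [6 5 7 5 7]
Step 2: flows [0->1,4->0,2->1,1=3,4->3] -> levels [6 7 6 6 5]
Step 3: flows [1->0,0->4,1->2,1->3,3->4] -> levels [6 4 7 6 7]
Step 4: flows [0->1,4->0,2->1,3->1,4->3] -> levels [6 7 6 6 5]

Answer: 6 7 6 6 5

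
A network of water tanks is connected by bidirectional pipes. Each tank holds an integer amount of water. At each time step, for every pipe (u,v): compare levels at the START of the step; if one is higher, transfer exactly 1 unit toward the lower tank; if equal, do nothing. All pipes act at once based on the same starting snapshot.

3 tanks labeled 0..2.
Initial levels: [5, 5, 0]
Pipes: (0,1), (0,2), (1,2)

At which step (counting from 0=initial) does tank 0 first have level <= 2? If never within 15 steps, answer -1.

Step 1: flows [0=1,0->2,1->2] -> levels [4 4 2]
Step 2: flows [0=1,0->2,1->2] -> levels [3 3 4]
Step 3: flows [0=1,2->0,2->1] -> levels [4 4 2]
  -> period-2 cycle (repeats step 1); tank 0 never drops to <=2
Tank 0 never reaches <=2 within 15 steps

Answer: -1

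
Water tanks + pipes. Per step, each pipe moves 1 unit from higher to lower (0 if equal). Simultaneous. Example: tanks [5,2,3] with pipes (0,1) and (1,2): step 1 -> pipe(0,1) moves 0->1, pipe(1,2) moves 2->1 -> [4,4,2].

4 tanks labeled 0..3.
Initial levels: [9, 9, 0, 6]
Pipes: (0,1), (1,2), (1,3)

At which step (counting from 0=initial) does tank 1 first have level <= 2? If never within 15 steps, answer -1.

Step 1: flows [0=1,1->2,1->3] -> levels [9 7 1 7]
Step 2: flows [0->1,1->2,1=3] -> levels [8 7 2 7]
Step 3: flows [0->1,1->2,1=3] -> levels [7 7 3 7]
Step 4: flows [0=1,1->2,1=3] -> levels [7 6 4 7]
Step 5: flows [0->1,1->2,3->1] -> levels [6 7 5 6]
Step 6: flows [1->0,1->2,1->3] -> levels [7 4 6 7]
Step 7: flows [0->1,2->1,3->1] -> levels [6 7 5 6]
  -> period-2 cycle (repeats step 5); tank 1 never drops to <=2
Tank 1 never reaches <=2 within 15 steps

Answer: -1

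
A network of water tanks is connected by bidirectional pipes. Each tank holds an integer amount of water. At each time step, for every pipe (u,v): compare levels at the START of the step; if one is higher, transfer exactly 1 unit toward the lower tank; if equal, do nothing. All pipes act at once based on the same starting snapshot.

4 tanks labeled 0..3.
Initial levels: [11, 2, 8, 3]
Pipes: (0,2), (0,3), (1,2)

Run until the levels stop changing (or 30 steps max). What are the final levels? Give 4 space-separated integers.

Answer: 5 5 7 7

Derivation:
Step 1: flows [0->2,0->3,2->1] -> levels [9 3 8 4]
Step 2: flows [0->2,0->3,2->1] -> levels [7 4 8 5]
Step 3: flows [2->0,0->3,2->1] -> levels [7 5 6 6]
Step 4: flows [0->2,0->3,2->1] -> levels [5 6 6 7]
Step 5: flows [2->0,3->0,1=2] -> levels [7 6 5 6]
Step 6: flows [0->2,0->3,1->2] -> levels [5 5 7 7]
Step 7: flows [2->0,3->0,2->1] -> levels [7 6 5 6]
  -> period-2 cycle: step 7 state = step 5 state; never stabilizes
  -> state at step 30: (30-5) mod 2 = 1, same as step 6 -> [5 5 7 7]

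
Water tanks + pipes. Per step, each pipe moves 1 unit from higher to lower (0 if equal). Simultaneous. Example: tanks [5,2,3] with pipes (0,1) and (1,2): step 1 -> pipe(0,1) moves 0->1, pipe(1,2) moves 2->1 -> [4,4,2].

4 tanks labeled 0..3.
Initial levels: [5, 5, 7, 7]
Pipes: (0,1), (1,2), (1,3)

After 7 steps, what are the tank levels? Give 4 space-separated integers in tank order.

Step 1: flows [0=1,2->1,3->1] -> levels [5 7 6 6]
Step 2: flows [1->0,1->2,1->3] -> levels [6 4 7 7]
Step 3: flows [0->1,2->1,3->1] -> levels [5 7 6 6]
  -> period-2 cycle: step 3 state = step 1 state
  -> state at step 7: (7-1) mod 2 = 0, same as step 1 -> [5 7 6 6]

Answer: 5 7 6 6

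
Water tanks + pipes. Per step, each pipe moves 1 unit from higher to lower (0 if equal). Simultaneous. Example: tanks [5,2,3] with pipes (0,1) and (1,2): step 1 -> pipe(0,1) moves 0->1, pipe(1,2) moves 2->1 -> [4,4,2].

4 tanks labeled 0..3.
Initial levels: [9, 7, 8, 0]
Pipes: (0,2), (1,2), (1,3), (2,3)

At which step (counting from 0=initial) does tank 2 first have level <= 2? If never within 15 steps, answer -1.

Answer: -1

Derivation:
Step 1: flows [0->2,2->1,1->3,2->3] -> levels [8 7 7 2]
Step 2: flows [0->2,1=2,1->3,2->3] -> levels [7 6 7 4]
Step 3: flows [0=2,2->1,1->3,2->3] -> levels [7 6 5 6]
Step 4: flows [0->2,1->2,1=3,3->2] -> levels [6 5 8 5]
Step 5: flows [2->0,2->1,1=3,2->3] -> levels [7 6 5 6]
  -> period-2 cycle (repeats step 3); tank 2 never drops to <=2
Tank 2 never reaches <=2 within 15 steps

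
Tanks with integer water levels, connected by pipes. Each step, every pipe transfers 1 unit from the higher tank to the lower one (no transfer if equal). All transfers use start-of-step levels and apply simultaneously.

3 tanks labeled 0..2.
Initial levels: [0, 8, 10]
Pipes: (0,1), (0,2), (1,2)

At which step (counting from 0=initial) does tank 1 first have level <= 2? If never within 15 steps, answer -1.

Answer: -1

Derivation:
Step 1: flows [1->0,2->0,2->1] -> levels [2 8 8]
Step 2: flows [1->0,2->0,1=2] -> levels [4 7 7]
Step 3: flows [1->0,2->0,1=2] -> levels [6 6 6]
Step 4: flows [0=1,0=2,1=2] -> levels [6 6 6]
  -> stable; tank 1 stays at 6 > 2
Tank 1 never reaches <=2 within 15 steps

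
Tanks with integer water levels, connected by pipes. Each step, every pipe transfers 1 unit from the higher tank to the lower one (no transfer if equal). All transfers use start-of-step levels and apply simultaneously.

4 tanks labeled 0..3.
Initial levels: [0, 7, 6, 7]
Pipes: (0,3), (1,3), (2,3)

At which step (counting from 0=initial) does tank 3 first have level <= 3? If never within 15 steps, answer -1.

Step 1: flows [3->0,1=3,3->2] -> levels [1 7 7 5]
Step 2: flows [3->0,1->3,2->3] -> levels [2 6 6 6]
Step 3: flows [3->0,1=3,2=3] -> levels [3 6 6 5]
Step 4: flows [3->0,1->3,2->3] -> levels [4 5 5 6]
Step 5: flows [3->0,3->1,3->2] -> levels [5 6 6 3]
Tank 3 first reaches <=3 at step 5

Answer: 5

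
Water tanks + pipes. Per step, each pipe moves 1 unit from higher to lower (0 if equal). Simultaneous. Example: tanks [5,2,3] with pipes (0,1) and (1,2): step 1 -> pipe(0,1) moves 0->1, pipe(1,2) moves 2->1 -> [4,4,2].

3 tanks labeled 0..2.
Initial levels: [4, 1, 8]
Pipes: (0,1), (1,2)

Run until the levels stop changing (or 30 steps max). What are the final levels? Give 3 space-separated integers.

Step 1: flows [0->1,2->1] -> levels [3 3 7]
Step 2: flows [0=1,2->1] -> levels [3 4 6]
Step 3: flows [1->0,2->1] -> levels [4 4 5]
Step 4: flows [0=1,2->1] -> levels [4 5 4]
Step 5: flows [1->0,1->2] -> levels [5 3 5]
Step 6: flows [0->1,2->1] -> levels [4 5 4]
  -> period-2 cycle: step 6 state = step 4 state; never stabilizes
  -> state at step 30: (30-4) mod 2 = 0, same as step 4 -> [4 5 4]

Answer: 4 5 4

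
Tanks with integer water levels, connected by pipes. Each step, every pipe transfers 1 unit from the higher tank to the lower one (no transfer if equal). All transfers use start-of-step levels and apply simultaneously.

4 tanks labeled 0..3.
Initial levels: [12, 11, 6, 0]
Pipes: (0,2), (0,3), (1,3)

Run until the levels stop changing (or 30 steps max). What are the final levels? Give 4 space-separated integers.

Step 1: flows [0->2,0->3,1->3] -> levels [10 10 7 2]
Step 2: flows [0->2,0->3,1->3] -> levels [8 9 8 4]
Step 3: flows [0=2,0->3,1->3] -> levels [7 8 8 6]
Step 4: flows [2->0,0->3,1->3] -> levels [7 7 7 8]
Step 5: flows [0=2,3->0,3->1] -> levels [8 8 7 6]
Step 6: flows [0->2,0->3,1->3] -> levels [6 7 8 8]
Step 7: flows [2->0,3->0,3->1] -> levels [8 8 7 6]
  -> period-2 cycle: step 7 state = step 5 state; never stabilizes
  -> state at step 30: (30-5) mod 2 = 1, same as step 6 -> [6 7 8 8]

Answer: 6 7 8 8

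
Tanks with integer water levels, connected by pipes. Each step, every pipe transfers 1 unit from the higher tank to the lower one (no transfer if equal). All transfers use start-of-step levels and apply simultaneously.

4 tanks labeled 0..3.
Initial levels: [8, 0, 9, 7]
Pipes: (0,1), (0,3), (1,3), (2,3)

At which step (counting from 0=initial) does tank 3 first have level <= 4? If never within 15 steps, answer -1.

Answer: -1

Derivation:
Step 1: flows [0->1,0->3,3->1,2->3] -> levels [6 2 8 8]
Step 2: flows [0->1,3->0,3->1,2=3] -> levels [6 4 8 6]
Step 3: flows [0->1,0=3,3->1,2->3] -> levels [5 6 7 6]
Step 4: flows [1->0,3->0,1=3,2->3] -> levels [7 5 6 6]
Step 5: flows [0->1,0->3,3->1,2=3] -> levels [5 7 6 6]
Step 6: flows [1->0,3->0,1->3,2=3] -> levels [7 5 6 6]
  -> period-2 cycle (repeats step 4); tank 3 never drops to <=4
Tank 3 never reaches <=4 within 15 steps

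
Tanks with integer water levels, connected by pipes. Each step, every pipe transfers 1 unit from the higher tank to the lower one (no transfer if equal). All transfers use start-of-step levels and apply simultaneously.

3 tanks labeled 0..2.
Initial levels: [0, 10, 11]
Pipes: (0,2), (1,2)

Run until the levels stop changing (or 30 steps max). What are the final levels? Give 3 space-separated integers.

Answer: 7 7 7

Derivation:
Step 1: flows [2->0,2->1] -> levels [1 11 9]
Step 2: flows [2->0,1->2] -> levels [2 10 9]
Step 3: flows [2->0,1->2] -> levels [3 9 9]
Step 4: flows [2->0,1=2] -> levels [4 9 8]
Step 5: flows [2->0,1->2] -> levels [5 8 8]
Step 6: flows [2->0,1=2] -> levels [6 8 7]
Step 7: flows [2->0,1->2] -> levels [7 7 7]
Step 8: flows [0=2,1=2] -> levels [7 7 7]
  -> stable (no change)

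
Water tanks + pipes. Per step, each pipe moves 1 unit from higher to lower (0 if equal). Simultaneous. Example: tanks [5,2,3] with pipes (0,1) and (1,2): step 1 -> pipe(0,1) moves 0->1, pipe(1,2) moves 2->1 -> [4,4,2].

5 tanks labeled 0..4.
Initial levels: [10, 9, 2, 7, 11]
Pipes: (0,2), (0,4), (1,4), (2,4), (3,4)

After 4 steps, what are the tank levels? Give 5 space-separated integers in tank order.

Answer: 7 8 7 7 10

Derivation:
Step 1: flows [0->2,4->0,4->1,4->2,4->3] -> levels [10 10 4 8 7]
Step 2: flows [0->2,0->4,1->4,4->2,3->4] -> levels [8 9 6 7 9]
Step 3: flows [0->2,4->0,1=4,4->2,4->3] -> levels [8 9 8 8 6]
Step 4: flows [0=2,0->4,1->4,2->4,3->4] -> levels [7 8 7 7 10]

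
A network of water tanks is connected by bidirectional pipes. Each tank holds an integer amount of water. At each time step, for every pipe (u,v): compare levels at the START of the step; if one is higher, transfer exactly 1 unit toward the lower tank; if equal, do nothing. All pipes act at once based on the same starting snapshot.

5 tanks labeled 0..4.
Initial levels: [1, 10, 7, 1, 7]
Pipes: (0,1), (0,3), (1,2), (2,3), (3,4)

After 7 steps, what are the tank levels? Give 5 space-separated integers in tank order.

Answer: 5 6 5 6 4

Derivation:
Step 1: flows [1->0,0=3,1->2,2->3,4->3] -> levels [2 8 7 3 6]
Step 2: flows [1->0,3->0,1->2,2->3,4->3] -> levels [4 6 7 4 5]
Step 3: flows [1->0,0=3,2->1,2->3,4->3] -> levels [5 6 5 6 4]
Step 4: flows [1->0,3->0,1->2,3->2,3->4] -> levels [7 4 7 3 5]
Step 5: flows [0->1,0->3,2->1,2->3,4->3] -> levels [5 6 5 6 4]
  -> period-2 cycle: step 5 state = step 3 state
  -> state at step 7: (7-3) mod 2 = 0, same as step 3 -> [5 6 5 6 4]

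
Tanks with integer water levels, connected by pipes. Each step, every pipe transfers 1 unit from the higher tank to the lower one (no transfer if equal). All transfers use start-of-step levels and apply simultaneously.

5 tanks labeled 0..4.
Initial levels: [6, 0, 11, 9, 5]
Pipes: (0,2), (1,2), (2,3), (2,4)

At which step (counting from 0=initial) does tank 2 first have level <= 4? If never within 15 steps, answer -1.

Answer: 6

Derivation:
Step 1: flows [2->0,2->1,2->3,2->4] -> levels [7 1 7 10 6]
Step 2: flows [0=2,2->1,3->2,2->4] -> levels [7 2 6 9 7]
Step 3: flows [0->2,2->1,3->2,4->2] -> levels [6 3 8 8 6]
Step 4: flows [2->0,2->1,2=3,2->4] -> levels [7 4 5 8 7]
Step 5: flows [0->2,2->1,3->2,4->2] -> levels [6 5 7 7 6]
Step 6: flows [2->0,2->1,2=3,2->4] -> levels [7 6 4 7 7]
Tank 2 first reaches <=4 at step 6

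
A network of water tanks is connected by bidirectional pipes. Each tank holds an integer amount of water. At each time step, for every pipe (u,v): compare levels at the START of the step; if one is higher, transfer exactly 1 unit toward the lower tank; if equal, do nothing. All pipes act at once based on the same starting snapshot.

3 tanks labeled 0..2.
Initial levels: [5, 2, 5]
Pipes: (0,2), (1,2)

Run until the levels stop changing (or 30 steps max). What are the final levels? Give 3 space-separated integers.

Answer: 4 4 4

Derivation:
Step 1: flows [0=2,2->1] -> levels [5 3 4]
Step 2: flows [0->2,2->1] -> levels [4 4 4]
Step 3: flows [0=2,1=2] -> levels [4 4 4]
  -> stable (no change)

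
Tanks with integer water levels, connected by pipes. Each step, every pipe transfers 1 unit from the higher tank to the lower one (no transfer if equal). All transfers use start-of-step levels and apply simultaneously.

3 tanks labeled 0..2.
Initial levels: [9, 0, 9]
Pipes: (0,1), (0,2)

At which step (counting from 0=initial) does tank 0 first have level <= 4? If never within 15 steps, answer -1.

Step 1: flows [0->1,0=2] -> levels [8 1 9]
Step 2: flows [0->1,2->0] -> levels [8 2 8]
Step 3: flows [0->1,0=2] -> levels [7 3 8]
Step 4: flows [0->1,2->0] -> levels [7 4 7]
Step 5: flows [0->1,0=2] -> levels [6 5 7]
Step 6: flows [0->1,2->0] -> levels [6 6 6]
Step 7: flows [0=1,0=2] -> levels [6 6 6]
  -> stable; tank 0 stays at 6 > 4
Tank 0 never reaches <=4 within 15 steps

Answer: -1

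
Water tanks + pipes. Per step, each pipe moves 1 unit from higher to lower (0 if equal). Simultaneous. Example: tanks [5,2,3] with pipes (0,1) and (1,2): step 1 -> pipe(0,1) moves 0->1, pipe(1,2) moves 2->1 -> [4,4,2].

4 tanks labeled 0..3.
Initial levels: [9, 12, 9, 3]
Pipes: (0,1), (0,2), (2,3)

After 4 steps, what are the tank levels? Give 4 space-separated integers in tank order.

Answer: 9 9 8 7

Derivation:
Step 1: flows [1->0,0=2,2->3] -> levels [10 11 8 4]
Step 2: flows [1->0,0->2,2->3] -> levels [10 10 8 5]
Step 3: flows [0=1,0->2,2->3] -> levels [9 10 8 6]
Step 4: flows [1->0,0->2,2->3] -> levels [9 9 8 7]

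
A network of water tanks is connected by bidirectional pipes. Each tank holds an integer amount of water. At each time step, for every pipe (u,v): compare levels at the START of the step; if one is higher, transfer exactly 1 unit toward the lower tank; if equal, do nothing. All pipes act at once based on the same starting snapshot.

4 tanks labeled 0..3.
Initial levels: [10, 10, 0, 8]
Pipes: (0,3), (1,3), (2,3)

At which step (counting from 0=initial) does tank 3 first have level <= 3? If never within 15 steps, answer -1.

Answer: -1

Derivation:
Step 1: flows [0->3,1->3,3->2] -> levels [9 9 1 9]
Step 2: flows [0=3,1=3,3->2] -> levels [9 9 2 8]
Step 3: flows [0->3,1->3,3->2] -> levels [8 8 3 9]
Step 4: flows [3->0,3->1,3->2] -> levels [9 9 4 6]
Step 5: flows [0->3,1->3,3->2] -> levels [8 8 5 7]
Step 6: flows [0->3,1->3,3->2] -> levels [7 7 6 8]
Step 7: flows [3->0,3->1,3->2] -> levels [8 8 7 5]
Step 8: flows [0->3,1->3,2->3] -> levels [7 7 6 8]
  -> period-2 cycle (repeats step 6); tank 3 never drops to <=3
Tank 3 never reaches <=3 within 15 steps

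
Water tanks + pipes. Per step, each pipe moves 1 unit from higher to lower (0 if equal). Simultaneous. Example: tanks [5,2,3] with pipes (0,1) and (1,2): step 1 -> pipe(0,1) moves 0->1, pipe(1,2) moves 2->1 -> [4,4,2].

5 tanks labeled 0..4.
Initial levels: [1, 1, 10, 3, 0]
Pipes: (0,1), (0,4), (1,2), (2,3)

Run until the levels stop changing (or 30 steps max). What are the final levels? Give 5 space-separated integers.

Answer: 4 3 2 4 2

Derivation:
Step 1: flows [0=1,0->4,2->1,2->3] -> levels [0 2 8 4 1]
Step 2: flows [1->0,4->0,2->1,2->3] -> levels [2 2 6 5 0]
Step 3: flows [0=1,0->4,2->1,2->3] -> levels [1 3 4 6 1]
Step 4: flows [1->0,0=4,2->1,3->2] -> levels [2 3 4 5 1]
Step 5: flows [1->0,0->4,2->1,3->2] -> levels [2 3 4 4 2]
Step 6: flows [1->0,0=4,2->1,2=3] -> levels [3 3 3 4 2]
Step 7: flows [0=1,0->4,1=2,3->2] -> levels [2 3 4 3 3]
Step 8: flows [1->0,4->0,2->1,2->3] -> levels [4 3 2 4 2]
Step 9: flows [0->1,0->4,1->2,3->2] -> levels [2 3 4 3 3]
  -> period-2 cycle: step 9 state = step 7 state; never stabilizes
  -> state at step 30: (30-7) mod 2 = 1, same as step 8 -> [4 3 2 4 2]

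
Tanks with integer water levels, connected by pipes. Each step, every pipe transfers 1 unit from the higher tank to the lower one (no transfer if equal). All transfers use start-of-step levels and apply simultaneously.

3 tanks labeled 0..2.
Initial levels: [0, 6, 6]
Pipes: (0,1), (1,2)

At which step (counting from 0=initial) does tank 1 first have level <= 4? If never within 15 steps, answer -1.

Answer: 3

Derivation:
Step 1: flows [1->0,1=2] -> levels [1 5 6]
Step 2: flows [1->0,2->1] -> levels [2 5 5]
Step 3: flows [1->0,1=2] -> levels [3 4 5]
Tank 1 first reaches <=4 at step 3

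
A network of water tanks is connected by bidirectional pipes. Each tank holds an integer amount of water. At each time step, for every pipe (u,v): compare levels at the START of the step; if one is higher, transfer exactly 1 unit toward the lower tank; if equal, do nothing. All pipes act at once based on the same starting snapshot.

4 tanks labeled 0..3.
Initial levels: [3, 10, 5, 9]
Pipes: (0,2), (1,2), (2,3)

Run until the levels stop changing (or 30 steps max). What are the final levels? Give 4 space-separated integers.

Step 1: flows [2->0,1->2,3->2] -> levels [4 9 6 8]
Step 2: flows [2->0,1->2,3->2] -> levels [5 8 7 7]
Step 3: flows [2->0,1->2,2=3] -> levels [6 7 7 7]
Step 4: flows [2->0,1=2,2=3] -> levels [7 7 6 7]
Step 5: flows [0->2,1->2,3->2] -> levels [6 6 9 6]
Step 6: flows [2->0,2->1,2->3] -> levels [7 7 6 7]
  -> period-2 cycle: step 6 state = step 4 state; never stabilizes
  -> state at step 30: (30-4) mod 2 = 0, same as step 4 -> [7 7 6 7]

Answer: 7 7 6 7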